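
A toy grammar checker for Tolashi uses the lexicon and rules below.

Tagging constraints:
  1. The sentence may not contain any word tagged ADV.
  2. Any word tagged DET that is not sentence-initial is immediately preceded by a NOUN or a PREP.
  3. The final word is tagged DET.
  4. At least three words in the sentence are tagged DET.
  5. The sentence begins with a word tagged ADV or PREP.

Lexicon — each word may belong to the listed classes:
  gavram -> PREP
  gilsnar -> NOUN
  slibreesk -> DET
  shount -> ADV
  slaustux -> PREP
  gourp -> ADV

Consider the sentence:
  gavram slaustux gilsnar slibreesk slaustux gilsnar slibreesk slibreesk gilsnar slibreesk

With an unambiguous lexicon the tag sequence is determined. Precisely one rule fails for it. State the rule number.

Fixed tagging: PREP PREP NOUN DET PREP NOUN DET DET NOUN DET.
Checking each rule: R1 ✓, R2 ✗, R3 ✓, R4 ✓, R5 ✓.
Only rule 2 fails.

2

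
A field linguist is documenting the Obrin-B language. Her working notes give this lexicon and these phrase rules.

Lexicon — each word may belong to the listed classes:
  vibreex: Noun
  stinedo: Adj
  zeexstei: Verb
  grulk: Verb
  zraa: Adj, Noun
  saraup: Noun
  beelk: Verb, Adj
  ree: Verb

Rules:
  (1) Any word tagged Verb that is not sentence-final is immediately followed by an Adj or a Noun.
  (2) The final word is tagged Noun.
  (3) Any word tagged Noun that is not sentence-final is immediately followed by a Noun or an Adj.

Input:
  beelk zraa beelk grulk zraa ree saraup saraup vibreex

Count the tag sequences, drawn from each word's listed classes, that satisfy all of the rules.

4

Candidates per position — 1:beelk {Verb,Adj}; 2:zraa {Adj,Noun}; 3:beelk {Verb,Adj}; 4:grulk {Verb}; 5:zraa {Adj,Noun}; 6:ree {Verb}; 7:saraup {Noun}; 8:saraup {Noun}; 9:vibreex {Noun}.
There are 16 candidate sequences in total.
The sequences that satisfy every rule: Verb Adj Adj Verb Adj Verb Noun Noun Noun; Verb Noun Adj Verb Adj Verb Noun Noun Noun; Adj Adj Adj Verb Adj Verb Noun Noun Noun; Adj Noun Adj Verb Adj Verb Noun Noun Noun.
Count = 4.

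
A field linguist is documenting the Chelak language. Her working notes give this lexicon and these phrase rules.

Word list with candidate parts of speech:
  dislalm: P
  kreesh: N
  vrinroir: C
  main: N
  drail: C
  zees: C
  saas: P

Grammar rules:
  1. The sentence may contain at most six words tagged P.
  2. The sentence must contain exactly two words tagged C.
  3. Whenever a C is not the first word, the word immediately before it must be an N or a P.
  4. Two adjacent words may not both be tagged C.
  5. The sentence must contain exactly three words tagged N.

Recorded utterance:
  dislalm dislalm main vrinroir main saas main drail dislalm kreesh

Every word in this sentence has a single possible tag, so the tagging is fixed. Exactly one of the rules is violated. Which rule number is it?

5

Fixed tagging: P P N C N P N C P N.
Checking each rule: R1 holds, R2 holds, R3 holds, R4 holds, R5 violated.
Only rule 5 fails.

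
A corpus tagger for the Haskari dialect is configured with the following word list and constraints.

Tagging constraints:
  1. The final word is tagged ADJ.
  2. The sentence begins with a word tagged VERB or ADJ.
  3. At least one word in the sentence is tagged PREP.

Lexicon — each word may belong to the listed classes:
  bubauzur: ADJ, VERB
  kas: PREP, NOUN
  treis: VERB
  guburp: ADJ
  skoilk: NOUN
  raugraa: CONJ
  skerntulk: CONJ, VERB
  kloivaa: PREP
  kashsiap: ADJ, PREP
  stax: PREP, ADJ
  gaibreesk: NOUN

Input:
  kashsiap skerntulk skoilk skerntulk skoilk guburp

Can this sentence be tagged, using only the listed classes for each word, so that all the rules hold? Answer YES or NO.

NO

Candidates per position — 1:kashsiap {ADJ,PREP}; 2:skerntulk {CONJ,VERB}; 3:skoilk {NOUN}; 4:skerntulk {CONJ,VERB}; 5:skoilk {NOUN}; 6:guburp {ADJ}.
Every candidate sequence violates at least one rule; no consistent tagging exists.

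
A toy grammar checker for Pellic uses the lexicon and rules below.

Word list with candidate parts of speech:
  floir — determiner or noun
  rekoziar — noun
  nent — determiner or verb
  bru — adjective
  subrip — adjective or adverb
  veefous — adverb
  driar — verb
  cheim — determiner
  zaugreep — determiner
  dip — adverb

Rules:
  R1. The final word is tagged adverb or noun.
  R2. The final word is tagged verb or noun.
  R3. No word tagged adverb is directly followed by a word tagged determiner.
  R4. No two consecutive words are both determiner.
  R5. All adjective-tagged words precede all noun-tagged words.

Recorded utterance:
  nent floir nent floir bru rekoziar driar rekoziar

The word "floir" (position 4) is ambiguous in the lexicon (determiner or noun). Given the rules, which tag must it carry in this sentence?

determiner

Candidates per position — 1:nent {determiner,verb}; 2:floir {determiner,noun}; 3:nent {determiner,verb}; 4:floir {determiner,noun}; 5:bru {adjective}; 6:rekoziar {noun}; 7:driar {verb}; 8:rekoziar {noun}.
Word 2 cannot be noun — rule 5 would then fail for every completion. It is determiner.
Word 3 cannot be determiner — rule 4 would then fail for every completion. It is verb.
Word 4 cannot be noun — rule 5 would then fail for every completion. It is determiner.
Word 1 cannot be determiner — rule 4 would then fail for every completion. It is verb.
So the tagging must be: verb determiner verb determiner adjective noun verb noun.
Verifying each rule — rule 1 ✓; rule 2 ✓; rule 3 ✓; rule 4 ✓; rule 5 ✓.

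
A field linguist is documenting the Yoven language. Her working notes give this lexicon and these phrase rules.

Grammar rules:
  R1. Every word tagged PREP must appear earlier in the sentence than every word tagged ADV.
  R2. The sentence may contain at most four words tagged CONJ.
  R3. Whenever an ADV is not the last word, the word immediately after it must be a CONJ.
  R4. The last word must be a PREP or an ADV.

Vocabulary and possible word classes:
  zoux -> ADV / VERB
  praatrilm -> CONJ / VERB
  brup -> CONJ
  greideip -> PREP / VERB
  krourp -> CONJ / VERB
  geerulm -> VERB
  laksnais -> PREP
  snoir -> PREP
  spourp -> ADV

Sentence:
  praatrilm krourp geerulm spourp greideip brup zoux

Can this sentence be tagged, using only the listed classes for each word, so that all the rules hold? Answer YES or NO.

NO

Candidates per position — 1:praatrilm {CONJ,VERB}; 2:krourp {CONJ,VERB}; 3:geerulm {VERB}; 4:spourp {ADV}; 5:greideip {PREP,VERB}; 6:brup {CONJ}; 7:zoux {ADV,VERB}.
Rule 3 cannot be satisfied by any choice of tags from the lexicon.
So there is no consistent tagging.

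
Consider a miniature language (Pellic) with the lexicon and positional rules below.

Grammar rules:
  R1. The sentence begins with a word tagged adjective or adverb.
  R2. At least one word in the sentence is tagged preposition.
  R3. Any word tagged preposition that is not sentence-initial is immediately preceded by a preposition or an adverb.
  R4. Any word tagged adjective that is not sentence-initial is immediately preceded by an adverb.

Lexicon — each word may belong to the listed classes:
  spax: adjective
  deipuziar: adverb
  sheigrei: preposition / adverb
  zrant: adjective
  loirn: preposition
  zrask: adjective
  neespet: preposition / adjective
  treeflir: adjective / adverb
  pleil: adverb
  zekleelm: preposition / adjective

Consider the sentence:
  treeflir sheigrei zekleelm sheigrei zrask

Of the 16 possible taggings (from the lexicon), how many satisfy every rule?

Candidates per position — 1:treeflir {adjective,adverb}; 2:sheigrei {preposition,adverb}; 3:zekleelm {preposition,adjective}; 4:sheigrei {preposition,adverb}; 5:zrask {adjective}.
There are 16 candidate sequences in total.
The sequences that satisfy every rule: adjective adverb preposition adverb adjective; adverb preposition preposition adverb adjective; adverb adverb preposition adverb adjective.
Count = 3.

3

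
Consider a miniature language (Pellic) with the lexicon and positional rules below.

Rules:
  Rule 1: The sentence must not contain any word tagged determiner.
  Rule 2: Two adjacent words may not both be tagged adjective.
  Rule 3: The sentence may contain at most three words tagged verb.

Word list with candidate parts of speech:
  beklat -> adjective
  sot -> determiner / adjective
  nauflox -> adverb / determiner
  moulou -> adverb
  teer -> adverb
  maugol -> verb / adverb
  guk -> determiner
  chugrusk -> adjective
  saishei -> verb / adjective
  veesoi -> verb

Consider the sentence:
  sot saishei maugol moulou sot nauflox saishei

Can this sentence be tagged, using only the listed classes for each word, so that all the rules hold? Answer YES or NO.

Candidates per position — 1:sot {determiner,adjective}; 2:saishei {verb,adjective}; 3:maugol {verb,adverb}; 4:moulou {adverb}; 5:sot {determiner,adjective}; 6:nauflox {adverb,determiner}; 7:saishei {verb,adjective}.
One satisfying assignment: adjective verb adverb adverb adjective adverb verb.
Check: rule 1 satisfied; rule 2 satisfied; rule 3 satisfied.

YES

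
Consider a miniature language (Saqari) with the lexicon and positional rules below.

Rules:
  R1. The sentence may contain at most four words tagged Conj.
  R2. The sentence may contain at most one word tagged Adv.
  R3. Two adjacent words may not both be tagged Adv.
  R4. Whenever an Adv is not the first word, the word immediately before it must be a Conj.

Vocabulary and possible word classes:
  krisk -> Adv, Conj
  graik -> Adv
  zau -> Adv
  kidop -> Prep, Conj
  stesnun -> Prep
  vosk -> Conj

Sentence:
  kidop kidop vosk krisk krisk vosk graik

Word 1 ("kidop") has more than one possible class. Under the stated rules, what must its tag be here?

Prep

Candidates per position — 1:kidop {Prep,Conj}; 2:kidop {Prep,Conj}; 3:vosk {Conj}; 4:krisk {Adv,Conj}; 5:krisk {Adv,Conj}; 6:vosk {Conj}; 7:graik {Adv}.
Position 4: tagging it Adv would leave rule 2 unsatisfiable, so it must be Conj.
Position 5: tagging it Adv would leave rule 2 unsatisfiable, so it must be Conj.
Position 1: tagging it Conj would leave rule 1 unsatisfiable, so it must be Prep.
Position 2: tagging it Conj would leave rule 1 unsatisfiable, so it must be Prep.
So the tagging must be: Prep Prep Conj Conj Conj Conj Adv.
Rule-by-rule: rule 1 satisfied; rule 2 satisfied; rule 3 satisfied; rule 4 satisfied.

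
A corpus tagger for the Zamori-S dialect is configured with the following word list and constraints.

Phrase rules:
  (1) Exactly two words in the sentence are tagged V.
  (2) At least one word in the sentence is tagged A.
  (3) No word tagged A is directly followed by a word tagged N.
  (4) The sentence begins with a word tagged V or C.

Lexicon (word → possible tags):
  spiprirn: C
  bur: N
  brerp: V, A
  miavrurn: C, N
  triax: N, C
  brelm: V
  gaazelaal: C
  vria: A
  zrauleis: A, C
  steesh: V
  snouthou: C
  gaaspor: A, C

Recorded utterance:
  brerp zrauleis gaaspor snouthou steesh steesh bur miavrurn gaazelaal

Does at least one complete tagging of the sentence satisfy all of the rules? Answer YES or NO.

Candidates per position — 1:brerp {V,A}; 2:zrauleis {A,C}; 3:gaaspor {A,C}; 4:snouthou {C}; 5:steesh {V}; 6:steesh {V}; 7:bur {N}; 8:miavrurn {C,N}; 9:gaazelaal {C}.
Every candidate sequence violates at least one rule; no consistent tagging exists.

NO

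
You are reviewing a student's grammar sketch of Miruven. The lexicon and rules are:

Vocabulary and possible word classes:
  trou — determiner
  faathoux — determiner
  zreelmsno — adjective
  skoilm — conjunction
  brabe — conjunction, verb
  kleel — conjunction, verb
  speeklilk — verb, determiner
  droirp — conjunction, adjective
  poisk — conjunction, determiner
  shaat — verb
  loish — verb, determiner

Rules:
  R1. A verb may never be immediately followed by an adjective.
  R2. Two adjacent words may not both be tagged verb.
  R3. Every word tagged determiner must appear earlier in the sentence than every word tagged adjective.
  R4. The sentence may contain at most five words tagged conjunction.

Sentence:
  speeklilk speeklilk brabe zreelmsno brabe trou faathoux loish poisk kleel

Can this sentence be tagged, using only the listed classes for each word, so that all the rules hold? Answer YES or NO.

NO

Candidates per position — 1:speeklilk {verb,determiner}; 2:speeklilk {verb,determiner}; 3:brabe {conjunction,verb}; 4:zreelmsno {adjective}; 5:brabe {conjunction,verb}; 6:trou {determiner}; 7:faathoux {determiner}; 8:loish {verb,determiner}; 9:poisk {conjunction,determiner}; 10:kleel {conjunction,verb}.
Rule 3 cannot be satisfied by any choice of tags from the lexicon.
So there is no consistent tagging.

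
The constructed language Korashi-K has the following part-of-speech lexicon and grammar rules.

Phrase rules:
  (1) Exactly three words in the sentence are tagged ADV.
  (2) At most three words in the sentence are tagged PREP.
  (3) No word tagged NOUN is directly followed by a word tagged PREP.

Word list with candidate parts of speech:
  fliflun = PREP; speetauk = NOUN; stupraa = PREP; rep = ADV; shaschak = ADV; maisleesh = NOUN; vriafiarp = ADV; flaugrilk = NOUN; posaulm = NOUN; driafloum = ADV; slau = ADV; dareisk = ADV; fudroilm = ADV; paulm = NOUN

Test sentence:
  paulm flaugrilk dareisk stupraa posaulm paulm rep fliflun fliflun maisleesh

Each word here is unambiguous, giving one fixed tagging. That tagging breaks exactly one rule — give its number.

1

Fixed tagging: NOUN NOUN ADV PREP NOUN NOUN ADV PREP PREP NOUN.
Applying the rules: R1 fails, R2 ok, R3 ok.
Only rule 1 fails.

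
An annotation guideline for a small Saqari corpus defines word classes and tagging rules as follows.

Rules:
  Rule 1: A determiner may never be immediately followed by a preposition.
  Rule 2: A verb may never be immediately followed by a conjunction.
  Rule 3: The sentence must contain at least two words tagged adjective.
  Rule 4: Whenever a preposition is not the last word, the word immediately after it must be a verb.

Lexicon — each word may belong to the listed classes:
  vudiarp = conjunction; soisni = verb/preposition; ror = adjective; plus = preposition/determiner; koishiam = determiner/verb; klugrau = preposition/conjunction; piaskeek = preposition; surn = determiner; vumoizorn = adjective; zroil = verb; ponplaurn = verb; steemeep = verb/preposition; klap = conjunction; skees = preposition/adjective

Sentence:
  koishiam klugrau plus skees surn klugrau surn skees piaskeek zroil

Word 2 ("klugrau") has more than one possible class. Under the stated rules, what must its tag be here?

Candidates per position — 1:koishiam {determiner,verb}; 2:klugrau {preposition,conjunction}; 3:plus {preposition,determiner}; 4:skees {preposition,adjective}; 5:surn {determiner}; 6:klugrau {preposition,conjunction}; 7:surn {determiner}; 8:skees {preposition,adjective}; 9:piaskeek {preposition}; 10:zroil {verb}.
Word 2 cannot be preposition — rule 4 would then fail for every completion. It is conjunction.
Word 3 cannot be preposition — rule 4 would then fail for every completion. It is determiner.
Word 4 cannot be preposition — rule 1 would then fail for every completion. It is adjective.
Word 6 cannot be preposition — rule 1 would then fail for every completion. It is conjunction.
Word 8 cannot be preposition — rule 1 would then fail for every completion. It is adjective.
Word 1 cannot be verb — rule 2 would then fail for every completion. It is determiner.
So the tagging must be: determiner conjunction determiner adjective determiner conjunction determiner adjective preposition verb.
Rule-by-rule: rule 1 holds; rule 2 holds; rule 3 holds; rule 4 holds.

conjunction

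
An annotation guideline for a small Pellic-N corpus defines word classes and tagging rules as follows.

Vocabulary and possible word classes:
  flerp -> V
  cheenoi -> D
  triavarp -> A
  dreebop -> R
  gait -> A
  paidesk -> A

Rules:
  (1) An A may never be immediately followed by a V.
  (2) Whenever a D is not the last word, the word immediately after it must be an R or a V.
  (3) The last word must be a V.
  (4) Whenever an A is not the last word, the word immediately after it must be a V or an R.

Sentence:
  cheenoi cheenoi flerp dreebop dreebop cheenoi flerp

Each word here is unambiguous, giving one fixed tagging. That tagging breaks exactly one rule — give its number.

2

Fixed tagging: D D V R R D V.
Rule check: R1 ✓, R2 ✗, R3 ✓, R4 ✓.
Only rule 2 fails.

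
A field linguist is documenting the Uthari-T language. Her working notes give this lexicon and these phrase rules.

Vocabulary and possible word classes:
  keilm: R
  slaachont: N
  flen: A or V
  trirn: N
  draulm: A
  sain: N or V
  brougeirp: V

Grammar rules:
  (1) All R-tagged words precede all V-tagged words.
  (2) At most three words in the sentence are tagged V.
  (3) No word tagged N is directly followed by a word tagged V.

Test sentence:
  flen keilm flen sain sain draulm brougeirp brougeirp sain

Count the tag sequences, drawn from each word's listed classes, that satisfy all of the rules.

Candidates per position — 1:flen {A,V}; 2:keilm {R}; 3:flen {A,V}; 4:sain {N,V}; 5:sain {N,V}; 6:draulm {A}; 7:brougeirp {V}; 8:brougeirp {V}; 9:sain {N,V}.
There are 32 candidate sequences in total.
The sequences that satisfy every rule: A R A N N A V V N; A R A N N A V V V; A R A V N A V V N; A R V N N A V V N.
Count = 4.

4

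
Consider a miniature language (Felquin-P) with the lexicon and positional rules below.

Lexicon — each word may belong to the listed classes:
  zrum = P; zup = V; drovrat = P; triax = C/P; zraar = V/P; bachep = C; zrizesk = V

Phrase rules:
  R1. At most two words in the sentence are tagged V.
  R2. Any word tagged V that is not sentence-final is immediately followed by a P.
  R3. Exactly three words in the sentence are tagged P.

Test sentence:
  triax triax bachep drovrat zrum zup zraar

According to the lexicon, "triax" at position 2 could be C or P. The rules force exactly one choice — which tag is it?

Candidates per position — 1:triax {C,P}; 2:triax {C,P}; 3:bachep {C}; 4:drovrat {P}; 5:zrum {P}; 6:zup {V}; 7:zraar {V,P}.
If word 7 were V, no tagging could satisfy rule 2; so word 7 is P.
If word 1 were P, no tagging could satisfy rule 3; so word 1 is C.
If word 2 were P, no tagging could satisfy rule 3; so word 2 is C.
That leaves exactly one tagging: C C C P P V P.
Verifying each rule — rule 1 holds; rule 2 holds; rule 3 holds.

C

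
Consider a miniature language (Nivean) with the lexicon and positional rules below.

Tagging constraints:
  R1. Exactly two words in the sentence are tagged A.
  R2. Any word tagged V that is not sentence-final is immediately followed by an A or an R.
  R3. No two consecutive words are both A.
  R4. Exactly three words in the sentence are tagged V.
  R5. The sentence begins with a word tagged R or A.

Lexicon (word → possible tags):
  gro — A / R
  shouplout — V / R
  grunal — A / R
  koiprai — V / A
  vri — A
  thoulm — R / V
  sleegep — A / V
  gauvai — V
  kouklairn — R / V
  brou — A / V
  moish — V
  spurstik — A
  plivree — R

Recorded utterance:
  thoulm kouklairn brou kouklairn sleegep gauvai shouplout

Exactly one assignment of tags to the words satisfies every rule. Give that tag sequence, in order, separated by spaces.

Candidates per position — 1:thoulm {R,V}; 2:kouklairn {R,V}; 3:brou {A,V}; 4:kouklairn {R,V}; 5:sleegep {A,V}; 6:gauvai {V}; 7:shouplout {V,R}.
At position 1, choosing V makes rule 5 impossible to satisfy; hence R.
At position 3, choosing V makes rule 1 impossible to satisfy; hence A.
At position 5, choosing V makes rule 1 impossible to satisfy; hence A.
At position 7, choosing V makes rule 2 impossible to satisfy; hence R.
At position 2, choosing R makes rule 4 impossible to satisfy; hence V.
At position 4, choosing R makes rule 4 impossible to satisfy; hence V.
That leaves exactly one tagging: R V A V A V R.
Verifying each rule — rule 1 ok; rule 2 ok; rule 3 ok; rule 4 ok; rule 5 ok.

R V A V A V R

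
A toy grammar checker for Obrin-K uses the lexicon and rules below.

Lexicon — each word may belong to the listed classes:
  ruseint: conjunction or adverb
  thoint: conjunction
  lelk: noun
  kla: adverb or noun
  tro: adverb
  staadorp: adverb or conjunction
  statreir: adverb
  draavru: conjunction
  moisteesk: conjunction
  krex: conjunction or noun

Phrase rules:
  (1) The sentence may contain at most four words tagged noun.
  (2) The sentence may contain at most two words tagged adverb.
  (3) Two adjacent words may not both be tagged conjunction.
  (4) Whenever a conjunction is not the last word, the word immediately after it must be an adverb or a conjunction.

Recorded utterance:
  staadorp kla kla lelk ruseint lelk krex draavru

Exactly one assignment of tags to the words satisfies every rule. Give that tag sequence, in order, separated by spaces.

Candidates per position — 1:staadorp {adverb,conjunction}; 2:kla {adverb,noun}; 3:kla {adverb,noun}; 4:lelk {noun}; 5:ruseint {conjunction,adverb}; 6:lelk {noun}; 7:krex {conjunction,noun}; 8:draavru {conjunction}.
Position 5: tagging it conjunction would leave rule 4 unsatisfiable, so it must be adverb.
Position 7: tagging it conjunction would leave rule 3 unsatisfiable, so it must be noun.
The remaining ambiguous positions (1, 2, 3) are resolved jointly — only one combination satisfies every rule.
The only consistent sequence is: conjunction adverb noun noun adverb noun noun conjunction.
Check: rule 1 satisfied; rule 2 satisfied; rule 3 satisfied; rule 4 satisfied.

conjunction adverb noun noun adverb noun noun conjunction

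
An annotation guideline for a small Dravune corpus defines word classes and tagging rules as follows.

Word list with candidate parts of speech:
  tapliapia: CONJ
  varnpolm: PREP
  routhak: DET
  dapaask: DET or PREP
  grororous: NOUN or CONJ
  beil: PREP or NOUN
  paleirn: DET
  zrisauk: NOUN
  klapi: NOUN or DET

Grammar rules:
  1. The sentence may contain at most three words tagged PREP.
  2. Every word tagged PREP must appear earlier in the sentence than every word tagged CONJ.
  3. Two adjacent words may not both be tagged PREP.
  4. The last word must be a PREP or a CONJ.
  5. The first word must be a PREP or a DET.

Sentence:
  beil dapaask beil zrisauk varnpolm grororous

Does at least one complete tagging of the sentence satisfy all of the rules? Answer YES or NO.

YES

Candidates per position — 1:beil {PREP,NOUN}; 2:dapaask {DET,PREP}; 3:beil {PREP,NOUN}; 4:zrisauk {NOUN}; 5:varnpolm {PREP}; 6:grororous {NOUN,CONJ}.
One satisfying assignment: PREP DET NOUN NOUN PREP CONJ.
Verifying each rule — rule 1 satisfied; rule 2 satisfied; rule 3 satisfied; rule 4 satisfied; rule 5 satisfied.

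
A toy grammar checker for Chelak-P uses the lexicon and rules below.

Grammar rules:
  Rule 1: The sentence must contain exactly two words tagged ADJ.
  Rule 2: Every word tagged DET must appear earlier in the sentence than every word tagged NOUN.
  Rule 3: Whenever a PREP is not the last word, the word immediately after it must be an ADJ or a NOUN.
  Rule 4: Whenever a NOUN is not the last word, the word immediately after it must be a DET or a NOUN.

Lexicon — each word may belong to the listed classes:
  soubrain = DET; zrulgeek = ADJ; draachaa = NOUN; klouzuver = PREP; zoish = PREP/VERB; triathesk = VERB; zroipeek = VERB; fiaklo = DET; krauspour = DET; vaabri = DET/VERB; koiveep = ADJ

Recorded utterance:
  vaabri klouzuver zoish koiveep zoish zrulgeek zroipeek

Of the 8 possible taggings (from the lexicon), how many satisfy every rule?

Candidates per position — 1:vaabri {DET,VERB}; 2:klouzuver {PREP}; 3:zoish {PREP,VERB}; 4:koiveep {ADJ}; 5:zoish {PREP,VERB}; 6:zrulgeek {ADJ}; 7:zroipeek {VERB}.
There are 8 candidate sequences in total.
Rule 3 cannot be satisfied by any choice of tags from the lexicon.
So there is no consistent tagging.
Count = 0.

0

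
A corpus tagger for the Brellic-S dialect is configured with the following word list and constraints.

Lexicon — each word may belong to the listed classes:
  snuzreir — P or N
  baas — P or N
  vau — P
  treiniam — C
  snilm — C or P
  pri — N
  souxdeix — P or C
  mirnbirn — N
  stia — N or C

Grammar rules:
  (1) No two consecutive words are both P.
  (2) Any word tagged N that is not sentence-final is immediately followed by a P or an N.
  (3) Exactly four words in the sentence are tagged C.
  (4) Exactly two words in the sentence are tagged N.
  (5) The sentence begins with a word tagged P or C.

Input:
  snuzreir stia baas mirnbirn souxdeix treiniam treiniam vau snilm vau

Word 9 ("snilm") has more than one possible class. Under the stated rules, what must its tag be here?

C

Candidates per position — 1:snuzreir {P,N}; 2:stia {N,C}; 3:baas {P,N}; 4:mirnbirn {N}; 5:souxdeix {P,C}; 6:treiniam {C}; 7:treiniam {C}; 8:vau {P}; 9:snilm {C,P}; 10:vau {P}.
If word 1 were N, no tagging could satisfy rule 5; so word 1 is P.
If word 5 were C, no tagging could satisfy rule 2; so word 5 is P.
If word 9 were P, no tagging could satisfy rule 1; so word 9 is C.
If word 2 were N, no tagging could satisfy rule 3; so word 2 is C.
If word 3 were P, no tagging could satisfy rule 4; so word 3 is N.
That leaves exactly one tagging: P C N N P C C P C P.
Checking: rule 1 holds; rule 2 holds; rule 3 holds; rule 4 holds; rule 5 holds.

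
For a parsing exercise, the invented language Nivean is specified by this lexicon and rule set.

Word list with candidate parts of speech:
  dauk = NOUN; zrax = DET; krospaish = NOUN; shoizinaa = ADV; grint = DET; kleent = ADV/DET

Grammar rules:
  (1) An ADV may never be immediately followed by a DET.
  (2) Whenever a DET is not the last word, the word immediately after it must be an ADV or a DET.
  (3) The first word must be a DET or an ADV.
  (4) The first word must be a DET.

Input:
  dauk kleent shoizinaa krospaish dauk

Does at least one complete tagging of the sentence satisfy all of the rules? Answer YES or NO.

Candidates per position — 1:dauk {NOUN}; 2:kleent {ADV,DET}; 3:shoizinaa {ADV}; 4:krospaish {NOUN}; 5:dauk {NOUN}.
Rule 3 cannot be satisfied by any choice of tags from the lexicon.
So there is no consistent tagging.

NO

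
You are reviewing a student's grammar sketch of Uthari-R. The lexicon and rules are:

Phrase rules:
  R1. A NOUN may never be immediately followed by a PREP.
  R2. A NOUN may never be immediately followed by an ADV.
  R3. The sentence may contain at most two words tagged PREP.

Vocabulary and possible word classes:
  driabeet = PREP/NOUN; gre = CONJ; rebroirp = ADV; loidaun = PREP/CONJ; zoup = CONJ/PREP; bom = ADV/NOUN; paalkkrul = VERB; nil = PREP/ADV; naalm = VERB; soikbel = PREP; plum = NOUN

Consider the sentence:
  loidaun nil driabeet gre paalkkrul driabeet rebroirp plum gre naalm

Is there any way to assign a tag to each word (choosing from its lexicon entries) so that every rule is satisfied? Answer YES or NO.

Candidates per position — 1:loidaun {PREP,CONJ}; 2:nil {PREP,ADV}; 3:driabeet {PREP,NOUN}; 4:gre {CONJ}; 5:paalkkrul {VERB}; 6:driabeet {PREP,NOUN}; 7:rebroirp {ADV}; 8:plum {NOUN}; 9:gre {CONJ}; 10:naalm {VERB}.
One satisfying assignment: CONJ ADV PREP CONJ VERB PREP ADV NOUN CONJ VERB.
Rule-by-rule: rule 1 ✓; rule 2 ✓; rule 3 ✓.

YES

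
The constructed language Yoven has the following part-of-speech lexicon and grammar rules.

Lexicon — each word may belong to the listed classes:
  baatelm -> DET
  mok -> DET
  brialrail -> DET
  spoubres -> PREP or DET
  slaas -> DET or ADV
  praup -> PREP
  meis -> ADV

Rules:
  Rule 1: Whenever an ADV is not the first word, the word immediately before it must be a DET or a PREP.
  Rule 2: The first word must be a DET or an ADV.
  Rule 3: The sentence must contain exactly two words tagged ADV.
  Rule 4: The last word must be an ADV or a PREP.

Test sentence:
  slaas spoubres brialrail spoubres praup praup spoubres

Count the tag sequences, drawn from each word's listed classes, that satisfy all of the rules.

0

Candidates per position — 1:slaas {DET,ADV}; 2:spoubres {PREP,DET}; 3:brialrail {DET}; 4:spoubres {PREP,DET}; 5:praup {PREP}; 6:praup {PREP}; 7:spoubres {PREP,DET}.
There are 16 candidate sequences in total.
Rule 3 cannot be satisfied by any choice of tags from the lexicon.
So there is no consistent tagging.
Count = 0.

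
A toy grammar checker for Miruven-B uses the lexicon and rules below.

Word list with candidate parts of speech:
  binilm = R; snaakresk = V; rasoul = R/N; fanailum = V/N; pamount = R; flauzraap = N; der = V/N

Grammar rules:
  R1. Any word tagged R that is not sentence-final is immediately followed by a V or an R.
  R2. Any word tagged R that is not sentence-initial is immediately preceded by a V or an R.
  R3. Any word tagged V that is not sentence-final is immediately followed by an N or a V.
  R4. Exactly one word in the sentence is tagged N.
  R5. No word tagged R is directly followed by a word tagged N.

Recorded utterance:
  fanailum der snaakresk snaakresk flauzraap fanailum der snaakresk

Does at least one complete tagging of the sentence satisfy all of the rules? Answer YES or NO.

Candidates per position — 1:fanailum {V,N}; 2:der {V,N}; 3:snaakresk {V}; 4:snaakresk {V}; 5:flauzraap {N}; 6:fanailum {V,N}; 7:der {V,N}; 8:snaakresk {V}.
One satisfying assignment: V V V V N V V V.
Check: rule 1 ok; rule 2 ok; rule 3 ok; rule 4 ok; rule 5 ok.

YES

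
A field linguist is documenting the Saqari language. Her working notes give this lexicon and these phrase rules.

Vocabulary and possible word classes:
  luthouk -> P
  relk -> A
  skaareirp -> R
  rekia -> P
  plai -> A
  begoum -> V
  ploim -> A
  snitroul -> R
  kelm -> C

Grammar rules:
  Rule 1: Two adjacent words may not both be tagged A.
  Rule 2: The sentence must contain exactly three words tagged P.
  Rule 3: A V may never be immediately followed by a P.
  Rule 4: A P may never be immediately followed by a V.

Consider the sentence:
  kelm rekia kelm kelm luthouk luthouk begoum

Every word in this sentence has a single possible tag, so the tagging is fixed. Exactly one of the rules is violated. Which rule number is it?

4

Fixed tagging: C P C C P P V.
Rule check: R1 holds, R2 holds, R3 holds, R4 violated.
Only rule 4 fails.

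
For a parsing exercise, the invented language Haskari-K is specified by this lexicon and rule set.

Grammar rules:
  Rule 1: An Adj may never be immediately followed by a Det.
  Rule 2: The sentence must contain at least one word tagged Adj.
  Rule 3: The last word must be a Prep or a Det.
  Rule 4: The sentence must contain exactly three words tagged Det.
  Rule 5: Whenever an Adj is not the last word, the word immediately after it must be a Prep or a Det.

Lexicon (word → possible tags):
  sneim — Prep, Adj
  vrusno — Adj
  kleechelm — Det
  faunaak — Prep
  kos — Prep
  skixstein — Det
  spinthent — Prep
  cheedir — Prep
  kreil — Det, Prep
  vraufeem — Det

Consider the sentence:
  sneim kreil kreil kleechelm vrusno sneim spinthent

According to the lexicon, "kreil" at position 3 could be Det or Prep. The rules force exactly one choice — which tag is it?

Det

Candidates per position — 1:sneim {Prep,Adj}; 2:kreil {Det,Prep}; 3:kreil {Det,Prep}; 4:kleechelm {Det}; 5:vrusno {Adj}; 6:sneim {Prep,Adj}; 7:spinthent {Prep}.
If word 2 were Prep, no tagging could satisfy rule 4; so word 2 is Det.
If word 3 were Prep, no tagging could satisfy rule 4; so word 3 is Det.
If word 6 were Adj, no tagging could satisfy rule 5; so word 6 is Prep.
If word 1 were Adj, no tagging could satisfy rule 1; so word 1 is Prep.
The unique satisfying tagging is: Prep Det Det Det Adj Prep Prep.
Checking: rule 1 ok; rule 2 ok; rule 3 ok; rule 4 ok; rule 5 ok.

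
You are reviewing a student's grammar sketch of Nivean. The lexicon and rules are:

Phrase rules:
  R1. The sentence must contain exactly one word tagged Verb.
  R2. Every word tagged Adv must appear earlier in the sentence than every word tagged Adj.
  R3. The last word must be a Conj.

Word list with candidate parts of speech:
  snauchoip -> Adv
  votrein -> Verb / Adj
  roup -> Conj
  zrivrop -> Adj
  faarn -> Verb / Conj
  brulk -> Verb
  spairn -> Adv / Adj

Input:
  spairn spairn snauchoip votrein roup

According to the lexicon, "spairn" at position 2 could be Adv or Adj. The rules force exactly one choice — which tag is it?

Candidates per position — 1:spairn {Adv,Adj}; 2:spairn {Adv,Adj}; 3:snauchoip {Adv}; 4:votrein {Verb,Adj}; 5:roup {Conj}.
If word 1 were Adj, no tagging could satisfy rule 2; so word 1 is Adv.
If word 2 were Adj, no tagging could satisfy rule 2; so word 2 is Adv.
If word 4 were Adj, no tagging could satisfy rule 1; so word 4 is Verb.
So the tagging must be: Adv Adv Adv Verb Conj.
Rule-by-rule: rule 1 holds; rule 2 holds; rule 3 holds.

Adv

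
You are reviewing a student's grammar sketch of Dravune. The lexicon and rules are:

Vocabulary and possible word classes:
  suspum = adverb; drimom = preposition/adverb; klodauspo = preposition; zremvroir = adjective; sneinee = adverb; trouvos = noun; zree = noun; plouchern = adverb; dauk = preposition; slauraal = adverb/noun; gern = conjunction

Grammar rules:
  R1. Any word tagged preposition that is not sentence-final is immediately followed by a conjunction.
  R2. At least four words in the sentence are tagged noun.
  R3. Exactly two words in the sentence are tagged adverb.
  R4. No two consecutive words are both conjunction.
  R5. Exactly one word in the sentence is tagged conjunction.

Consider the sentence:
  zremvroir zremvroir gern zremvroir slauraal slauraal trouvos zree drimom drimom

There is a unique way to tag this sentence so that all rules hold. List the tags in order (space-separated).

Candidates per position — 1:zremvroir {adjective}; 2:zremvroir {adjective}; 3:gern {conjunction}; 4:zremvroir {adjective}; 5:slauraal {adverb,noun}; 6:slauraal {adverb,noun}; 7:trouvos {noun}; 8:zree {noun}; 9:drimom {preposition,adverb}; 10:drimom {preposition,adverb}.
At position 5, choosing adverb makes rule 2 impossible to satisfy; hence noun.
At position 6, choosing adverb makes rule 2 impossible to satisfy; hence noun.
At position 9, choosing preposition makes rule 1 impossible to satisfy; hence adverb.
At position 10, choosing preposition makes rule 3 impossible to satisfy; hence adverb.
The unique satisfying tagging is: adjective adjective conjunction adjective noun noun noun noun adverb adverb.
Checking: rule 1 ok; rule 2 ok; rule 3 ok; rule 4 ok; rule 5 ok.

adjective adjective conjunction adjective noun noun noun noun adverb adverb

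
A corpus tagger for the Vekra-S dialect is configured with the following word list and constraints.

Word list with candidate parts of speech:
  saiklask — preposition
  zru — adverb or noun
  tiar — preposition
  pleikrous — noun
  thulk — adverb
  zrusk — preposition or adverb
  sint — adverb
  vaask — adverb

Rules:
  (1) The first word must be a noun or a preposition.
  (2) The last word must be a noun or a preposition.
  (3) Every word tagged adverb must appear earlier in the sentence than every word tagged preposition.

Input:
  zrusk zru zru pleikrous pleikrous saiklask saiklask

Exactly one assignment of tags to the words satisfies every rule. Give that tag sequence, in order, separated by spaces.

Candidates per position — 1:zrusk {preposition,adverb}; 2:zru {adverb,noun}; 3:zru {adverb,noun}; 4:pleikrous {noun}; 5:pleikrous {noun}; 6:saiklask {preposition}; 7:saiklask {preposition}.
Position 1: adverb is ruled out by rule 1; that leaves preposition.
Position 2: adverb is ruled out by rule 3; that leaves noun.
Position 3: adverb is ruled out by rule 3; that leaves noun.
The only consistent sequence is: preposition noun noun noun noun preposition preposition.
Rule-by-rule: rule 1 holds; rule 2 holds; rule 3 holds.

preposition noun noun noun noun preposition preposition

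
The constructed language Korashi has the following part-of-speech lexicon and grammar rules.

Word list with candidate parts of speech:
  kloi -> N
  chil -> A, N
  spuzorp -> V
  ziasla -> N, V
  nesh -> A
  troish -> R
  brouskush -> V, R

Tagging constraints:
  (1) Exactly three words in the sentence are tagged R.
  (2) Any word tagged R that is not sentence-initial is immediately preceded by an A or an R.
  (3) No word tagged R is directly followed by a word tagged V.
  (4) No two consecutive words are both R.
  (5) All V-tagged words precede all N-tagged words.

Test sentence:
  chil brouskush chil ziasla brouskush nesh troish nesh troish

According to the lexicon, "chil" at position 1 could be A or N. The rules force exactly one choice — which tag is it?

A

Candidates per position — 1:chil {A,N}; 2:brouskush {V,R}; 3:chil {A,N}; 4:ziasla {N,V}; 5:brouskush {V,R}; 6:nesh {A}; 7:troish {R}; 8:nesh {A}; 9:troish {R}.
At position 5, choosing R makes rule 2 impossible to satisfy; hence V.
At position 1, choosing N makes rule 5 impossible to satisfy; hence A.
At position 2, choosing V makes rule 1 impossible to satisfy; hence R.
At position 3, choosing N makes rule 5 impossible to satisfy; hence A.
At position 4, choosing N makes rule 5 impossible to satisfy; hence V.
The only consistent sequence is: A R A V V A R A R.
Verifying each rule — rule 1 ok; rule 2 ok; rule 3 ok; rule 4 ok; rule 5 ok.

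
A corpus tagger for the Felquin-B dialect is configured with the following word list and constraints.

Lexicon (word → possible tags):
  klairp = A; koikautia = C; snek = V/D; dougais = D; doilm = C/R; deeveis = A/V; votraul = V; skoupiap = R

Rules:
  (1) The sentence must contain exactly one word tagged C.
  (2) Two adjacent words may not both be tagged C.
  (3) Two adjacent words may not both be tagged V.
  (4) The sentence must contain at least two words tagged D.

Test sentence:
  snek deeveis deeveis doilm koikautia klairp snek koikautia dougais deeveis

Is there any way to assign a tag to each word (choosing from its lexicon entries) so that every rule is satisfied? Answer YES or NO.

NO

Candidates per position — 1:snek {V,D}; 2:deeveis {A,V}; 3:deeveis {A,V}; 4:doilm {C,R}; 5:koikautia {C}; 6:klairp {A}; 7:snek {V,D}; 8:koikautia {C}; 9:dougais {D}; 10:deeveis {A,V}.
Rule 1 cannot be satisfied by any choice of tags from the lexicon.
So there is no consistent tagging.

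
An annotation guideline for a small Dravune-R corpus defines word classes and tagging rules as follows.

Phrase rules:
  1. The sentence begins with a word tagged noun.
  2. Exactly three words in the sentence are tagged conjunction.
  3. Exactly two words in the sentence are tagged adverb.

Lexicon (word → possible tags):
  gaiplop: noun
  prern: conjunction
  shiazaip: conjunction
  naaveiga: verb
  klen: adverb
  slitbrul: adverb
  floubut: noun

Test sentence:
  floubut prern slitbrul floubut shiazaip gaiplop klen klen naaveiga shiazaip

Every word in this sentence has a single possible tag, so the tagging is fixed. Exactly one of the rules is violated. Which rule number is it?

3

Fixed tagging: noun conjunction adverb noun conjunction noun adverb adverb verb conjunction.
Rule check: R1 holds, R2 holds, R3 violated.
Only rule 3 fails.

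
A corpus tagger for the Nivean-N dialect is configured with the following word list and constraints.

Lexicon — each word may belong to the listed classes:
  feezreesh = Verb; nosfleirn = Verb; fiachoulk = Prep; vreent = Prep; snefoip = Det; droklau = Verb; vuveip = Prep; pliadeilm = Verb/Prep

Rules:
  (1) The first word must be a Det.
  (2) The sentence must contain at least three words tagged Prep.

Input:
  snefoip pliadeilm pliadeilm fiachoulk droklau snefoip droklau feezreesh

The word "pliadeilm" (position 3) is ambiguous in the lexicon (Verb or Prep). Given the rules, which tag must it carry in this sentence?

Candidates per position — 1:snefoip {Det}; 2:pliadeilm {Verb,Prep}; 3:pliadeilm {Verb,Prep}; 4:fiachoulk {Prep}; 5:droklau {Verb}; 6:snefoip {Det}; 7:droklau {Verb}; 8:feezreesh {Verb}.
Position 2: tagging it Verb would leave rule 2 unsatisfiable, so it must be Prep.
Position 3: tagging it Verb would leave rule 2 unsatisfiable, so it must be Prep.
The unique satisfying tagging is: Det Prep Prep Prep Verb Det Verb Verb.
Checking: rule 1 ✓; rule 2 ✓.

Prep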